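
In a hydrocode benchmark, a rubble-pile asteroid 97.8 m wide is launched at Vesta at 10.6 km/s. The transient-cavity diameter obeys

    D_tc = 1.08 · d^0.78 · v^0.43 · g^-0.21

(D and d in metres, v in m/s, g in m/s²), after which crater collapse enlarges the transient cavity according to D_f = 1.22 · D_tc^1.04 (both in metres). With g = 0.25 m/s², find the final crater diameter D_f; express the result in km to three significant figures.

v = 10600 m/s.
d^0.78 = 97.8^0.78 = 35.68
v^0.43 = 10600^0.43 = 53.81
g^-0.21 = 0.25^-0.21 = 1.338
D_tc = 1.08 × 35.68 × 53.81 × 1.338 = 2774 m
D_f = 1.22 × (2774)^1.04 = 4647 m
     = 4.647 km

D_f ≈ 4.65 km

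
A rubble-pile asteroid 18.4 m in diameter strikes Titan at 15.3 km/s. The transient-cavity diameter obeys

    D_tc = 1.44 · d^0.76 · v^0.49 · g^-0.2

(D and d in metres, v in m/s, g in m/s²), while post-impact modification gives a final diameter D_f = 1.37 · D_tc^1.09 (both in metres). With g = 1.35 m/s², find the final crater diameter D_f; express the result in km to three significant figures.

D_f ≈ 3.66 km

v = 15300 m/s.
d^0.76 = 18.4^0.76 = 9.147
v^0.49 = 15300^0.49 = 112.3
g^-0.2 = 1.35^-0.2 = 0.9417
D_tc = 1.44 × 9.147 × 112.3 × 0.9417 = 1393 m
D_f = 1.37 × (1393)^1.09 = 3661 m
     = 3.661 km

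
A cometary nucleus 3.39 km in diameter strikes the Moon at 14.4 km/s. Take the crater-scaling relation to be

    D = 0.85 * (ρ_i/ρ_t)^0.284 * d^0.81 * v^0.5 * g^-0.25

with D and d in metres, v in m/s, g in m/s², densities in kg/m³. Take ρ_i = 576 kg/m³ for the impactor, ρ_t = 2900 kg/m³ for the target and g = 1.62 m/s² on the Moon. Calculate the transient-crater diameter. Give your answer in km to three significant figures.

D ≈ 41.3 km

In SI units: d = 3390 m, v = 14400 m/s.
(ρ_i/ρ_t)^0.284 = (576/2900)^0.284 = 0.6319
d^0.81 = 3390^0.81 = 723.5
v^0.5 = 14400^0.5 = 120.0
g^-0.25 = 1.62^-0.25 = 0.8864
D = 0.85 × 0.6319 × 723.5 × 120.0 × 0.8864 = 41335 m
   = 41.33 km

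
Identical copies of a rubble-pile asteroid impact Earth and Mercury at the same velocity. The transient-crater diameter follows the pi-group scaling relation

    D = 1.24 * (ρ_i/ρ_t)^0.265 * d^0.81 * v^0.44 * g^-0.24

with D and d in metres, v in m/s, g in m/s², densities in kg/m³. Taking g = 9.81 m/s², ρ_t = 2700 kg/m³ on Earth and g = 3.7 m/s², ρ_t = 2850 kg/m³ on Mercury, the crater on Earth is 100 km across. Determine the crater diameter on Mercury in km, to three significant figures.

The impactor-only factors (d, v, ρ_i) cancel in the ratio, leaving D_Mercury/D_Earth = (g_Mercury/g_Earth)^-0.24 · (ρ_t,Earth/ρ_t,Mercury)^0.265.
(3.7/9.81)^-0.24 = 0.3772^-0.24 = 1.264
(2700/2850)^0.265 = 0.9474^0.265 = 0.9858
Ratio = 1.264 × 0.9858 = 1.246
D_Mercury = 1.246 × 100 km = 125 km

D ≈ 125 km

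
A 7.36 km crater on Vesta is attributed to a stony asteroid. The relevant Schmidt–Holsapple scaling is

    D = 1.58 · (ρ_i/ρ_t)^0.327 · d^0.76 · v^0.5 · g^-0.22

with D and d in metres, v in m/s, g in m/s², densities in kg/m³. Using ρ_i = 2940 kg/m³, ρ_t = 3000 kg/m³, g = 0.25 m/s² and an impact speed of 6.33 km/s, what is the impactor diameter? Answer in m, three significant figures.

Rearranging for d: d = [D / (1.58 · (2940/3000)^0.327 · 6330^0.5 · 0.25^-0.22)]^(1/0.76).
D = 7360 m.
(2940/3000)^0.327 = 0.9934
6330^0.5 = 79.56
0.25^-0.22 = 1.357
Denominator = 1.58 × 0.9934 × 79.56 × 1.357 = 169.5
D / 169.5 = 7360 / 169.5 = 43.42
d = 43.42^(1/0.76) = 43.42^1.3158 = 142.8 m

d ≈ 143 m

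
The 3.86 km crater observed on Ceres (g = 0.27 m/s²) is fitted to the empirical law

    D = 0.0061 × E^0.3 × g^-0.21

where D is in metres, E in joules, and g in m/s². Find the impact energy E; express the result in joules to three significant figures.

E ≈ 8.70 × 10^18 J

Rearranging: E = [D / (0.0061 · g^-0.21)]^(1/0.3).
D = 3860 m.
g^-0.21 = 0.27^-0.21 = 1.316
D / (0.0061 × 1.316) = 3860 / (8.028 × 10^-3) = 4.808 × 10^5
E = (4.808 × 10^5)^3.3333 = 8.703 × 10^18 J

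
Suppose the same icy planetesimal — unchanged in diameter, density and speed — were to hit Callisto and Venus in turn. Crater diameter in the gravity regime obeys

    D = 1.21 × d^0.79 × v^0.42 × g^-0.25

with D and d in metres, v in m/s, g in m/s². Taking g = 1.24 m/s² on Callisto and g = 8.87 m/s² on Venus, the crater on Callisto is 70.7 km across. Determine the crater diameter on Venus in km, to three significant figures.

All impactor-dependent factors cancel in the ratio, leaving D_Venus/D_Callisto = (g_Venus/g_Callisto)^-0.25.
(8.87/1.24)^-0.25 = 7.153^-0.25 = 0.6115
D_Venus = 0.6115 × 70.7 km = 43.2 km

D ≈ 43.2 km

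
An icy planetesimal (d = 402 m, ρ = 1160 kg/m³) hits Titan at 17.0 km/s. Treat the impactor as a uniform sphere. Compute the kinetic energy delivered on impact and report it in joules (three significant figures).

E ≈ 5.70 × 10^18 J

v = 17000 m/s.
Mass m = (π/6) ρ d³ = (π/6) × 1160 × (402)³ = 3.946 × 10^10 kg
E = ½ m v² = 0.5 × 3.946 × 10^10 × (17000)² = 5.702 × 10^18 J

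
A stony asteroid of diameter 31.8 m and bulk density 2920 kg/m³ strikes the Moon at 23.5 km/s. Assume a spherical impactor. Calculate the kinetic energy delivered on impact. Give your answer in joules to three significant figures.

E ≈ 1.36 × 10^16 J

v = 23500 m/s.
Mass m = (π/6) ρ d³ = (π/6) × 2920 × (31.8)³ = 4.917 × 10^7 kg
E = ½ m v² = 0.5 × 4.917 × 10^7 × (23500)² = 1.358 × 10^16 J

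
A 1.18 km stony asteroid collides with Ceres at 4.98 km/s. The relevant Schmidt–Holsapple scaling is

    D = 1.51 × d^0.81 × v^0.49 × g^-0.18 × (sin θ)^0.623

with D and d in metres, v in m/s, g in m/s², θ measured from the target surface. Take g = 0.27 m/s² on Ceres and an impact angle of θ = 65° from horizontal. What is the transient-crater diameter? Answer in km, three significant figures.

D ≈ 35.9 km

In SI units: d = 1180 m, v = 4980 m/s.
d^0.81 = 1180^0.81 = 307.8
v^0.49 = 4980^0.49 = 64.81
g^-0.18 = 0.27^-0.18 = 1.266
(sin 65°)^0.623 = 0.9063^0.623 = 0.9405
D = 1.51 × 307.8 × 64.81 × 1.266 × 0.9405 = 35866 m
   = 35.87 km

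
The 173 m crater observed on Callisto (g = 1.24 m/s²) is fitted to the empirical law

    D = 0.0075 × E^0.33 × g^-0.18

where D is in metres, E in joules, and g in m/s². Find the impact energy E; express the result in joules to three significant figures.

Rearranging: E = [D / (0.0075 · g^-0.18)]^(1/0.33).
g^-0.18 = 1.24^-0.18 = 0.9620
D / (0.0075 × 0.9620) = 173 / (7.215 × 10^-3) = 2.398 × 10^4
E = (2.398 × 10^4)^3.0303 = 1.872 × 10^13 J

E ≈ 1.87 × 10^13 J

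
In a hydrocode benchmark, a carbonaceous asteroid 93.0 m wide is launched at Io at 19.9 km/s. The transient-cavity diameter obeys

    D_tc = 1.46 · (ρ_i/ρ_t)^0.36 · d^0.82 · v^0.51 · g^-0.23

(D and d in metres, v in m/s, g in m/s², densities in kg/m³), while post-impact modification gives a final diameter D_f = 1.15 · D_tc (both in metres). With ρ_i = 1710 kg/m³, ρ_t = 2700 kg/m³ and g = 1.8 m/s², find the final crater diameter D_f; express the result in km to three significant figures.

D_f ≈ 7.97 km

v = 19900 m/s.
(ρ_i/ρ_t)^0.36 = (1710/2700)^0.36 = 0.8484
d^0.82 = 93^0.82 = 41.13
v^0.51 = 19900^0.51 = 155.7
g^-0.23 = 1.8^-0.23 = 0.8735
D_tc = 1.46 × 0.8484 × 41.13 × 155.7 × 0.8735 = 6929 m
D_f = 1.15 × 6929 = 7968 m
     = 7.968 km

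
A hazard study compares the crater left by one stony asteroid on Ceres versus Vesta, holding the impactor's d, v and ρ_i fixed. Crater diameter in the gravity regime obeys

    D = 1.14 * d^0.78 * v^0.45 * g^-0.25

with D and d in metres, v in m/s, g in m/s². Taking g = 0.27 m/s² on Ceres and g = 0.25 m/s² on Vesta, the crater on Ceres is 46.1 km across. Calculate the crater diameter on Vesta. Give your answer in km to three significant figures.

D ≈ 47.0 km

All impactor-dependent factors cancel in the ratio, leaving D_Vesta/D_Ceres = (g_Vesta/g_Ceres)^-0.25.
(0.25/0.27)^-0.25 = 0.9259^-0.25 = 1.019
D_Vesta = 1.019 × 46.1 km = 47.0 km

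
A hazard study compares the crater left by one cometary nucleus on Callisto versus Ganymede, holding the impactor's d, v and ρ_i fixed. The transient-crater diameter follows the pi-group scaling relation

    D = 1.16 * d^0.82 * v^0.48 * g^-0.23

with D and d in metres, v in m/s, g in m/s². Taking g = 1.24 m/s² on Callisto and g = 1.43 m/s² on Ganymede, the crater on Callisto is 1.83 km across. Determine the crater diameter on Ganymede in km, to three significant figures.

All impactor-dependent factors cancel in the ratio, leaving D_Ganymede/D_Callisto = (g_Ganymede/g_Callisto)^-0.23.
(1.43/1.24)^-0.23 = 1.153^-0.23 = 0.9678
D_Ganymede = 0.9678 × 1.83 km = 1.77 km

D ≈ 1.77 km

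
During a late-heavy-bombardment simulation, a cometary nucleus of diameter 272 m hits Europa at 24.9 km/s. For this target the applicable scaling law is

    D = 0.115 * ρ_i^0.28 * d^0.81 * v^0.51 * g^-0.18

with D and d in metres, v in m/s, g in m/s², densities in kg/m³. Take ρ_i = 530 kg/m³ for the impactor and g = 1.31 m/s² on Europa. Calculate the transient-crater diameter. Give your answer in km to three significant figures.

In SI units: v = 24900 m/s.
ρ_i^0.28 = 530^0.28 = 5.792
d^0.81 = 272^0.81 = 93.76
v^0.51 = 24900^0.51 = 174.6
g^-0.18 = 1.31^-0.18 = 0.9526
D = 0.115 × 5.792 × 93.76 × 174.6 × 0.9526 = 10387 m
   = 10.39 km

D ≈ 10.4 km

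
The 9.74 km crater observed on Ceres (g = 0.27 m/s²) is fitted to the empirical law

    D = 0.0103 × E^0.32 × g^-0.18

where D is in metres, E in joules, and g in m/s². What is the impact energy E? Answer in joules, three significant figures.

E ≈ 2.26 × 10^18 J

Rearranging: E = [D / (0.0103 · g^-0.18)]^(1/0.32).
D = 9740 m.
g^-0.18 = 0.27^-0.18 = 1.266
D / (0.0103 × 1.266) = 9740 / (0.01304) = 7.469 × 10^5
E = (7.469 × 10^5)^3.125 = 2.259 × 10^18 J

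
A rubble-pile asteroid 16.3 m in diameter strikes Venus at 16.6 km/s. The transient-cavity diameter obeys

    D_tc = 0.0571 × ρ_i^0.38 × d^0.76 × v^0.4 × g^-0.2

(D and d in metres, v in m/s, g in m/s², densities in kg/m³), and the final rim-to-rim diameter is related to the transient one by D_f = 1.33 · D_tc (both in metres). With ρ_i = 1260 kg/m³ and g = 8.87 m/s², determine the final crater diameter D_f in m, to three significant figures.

D_f ≈ 301 m

v = 16600 m/s.
ρ_i^0.38 = 1260^0.38 = 15.07
d^0.76 = 16.3^0.76 = 8.342
v^0.4 = 16600^0.4 = 48.76
g^-0.2 = 8.87^-0.2 = 0.6463
D_tc = 0.0571 × 15.07 × 8.342 × 48.76 × 0.6463 = 226.2 m
D_f = 1.33 × 226.2 = 300.8 m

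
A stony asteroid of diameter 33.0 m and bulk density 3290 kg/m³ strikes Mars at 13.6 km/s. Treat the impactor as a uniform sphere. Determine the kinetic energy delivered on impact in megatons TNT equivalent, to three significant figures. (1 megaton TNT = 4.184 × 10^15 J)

E ≈ 1.37 Mt TNT

v = 13600 m/s.
Mass m = (π/6) ρ d³ = (π/6) × 3290 × (33)³ = 6.191 × 10^7 kg
E = ½ m v² = 0.5 × 6.191 × 10^7 × (13600)² = 5.725 × 10^15 J
   = 5.725 × 10^15 / 4.184×10^15 = 1.368 Mt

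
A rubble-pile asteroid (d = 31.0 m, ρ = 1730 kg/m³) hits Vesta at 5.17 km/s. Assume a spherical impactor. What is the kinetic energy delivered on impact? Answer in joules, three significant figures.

v = 5170 m/s.
Mass m = (π/6) ρ d³ = (π/6) × 1730 × (31)³ = 2.699 × 10^7 kg
E = ½ m v² = 0.5 × 2.699 × 10^7 × (5170)² = 3.607 × 10^14 J

E ≈ 3.61 × 10^14 J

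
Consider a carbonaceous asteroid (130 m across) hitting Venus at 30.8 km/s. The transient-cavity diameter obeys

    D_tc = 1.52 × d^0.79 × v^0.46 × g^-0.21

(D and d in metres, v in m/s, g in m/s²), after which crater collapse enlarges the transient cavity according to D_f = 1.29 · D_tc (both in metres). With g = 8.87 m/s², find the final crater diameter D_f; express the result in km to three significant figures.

D_f ≈ 6.73 km

v = 30800 m/s.
d^0.79 = 130^0.79 = 46.78
v^0.46 = 30800^0.46 = 116.1
g^-0.21 = 8.87^-0.21 = 0.6323
D_tc = 1.52 × 46.78 × 116.1 × 0.6323 = 5220 m
D_f = 1.29 × 5220 = 6734 m
     = 6.734 km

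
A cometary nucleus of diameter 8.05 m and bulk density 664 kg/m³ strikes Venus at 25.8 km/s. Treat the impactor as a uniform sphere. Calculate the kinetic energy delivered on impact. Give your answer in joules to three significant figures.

E ≈ 6.04 × 10^13 J

v = 25800 m/s.
Mass m = (π/6) ρ d³ = (π/6) × 664 × (8.05)³ = 1.814 × 10^5 kg
E = ½ m v² = 0.5 × 1.814 × 10^5 × (25800)² = 6.037 × 10^13 J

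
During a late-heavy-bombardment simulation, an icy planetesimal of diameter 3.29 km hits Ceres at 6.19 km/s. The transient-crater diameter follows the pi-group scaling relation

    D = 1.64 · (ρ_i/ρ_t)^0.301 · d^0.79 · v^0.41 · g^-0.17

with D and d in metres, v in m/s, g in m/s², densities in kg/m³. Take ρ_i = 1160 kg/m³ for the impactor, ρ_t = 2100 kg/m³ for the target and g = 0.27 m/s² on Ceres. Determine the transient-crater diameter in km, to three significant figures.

In SI units: d = 3290 m, v = 6190 m/s.
(ρ_i/ρ_t)^0.301 = (1160/2100)^0.301 = 0.8364
d^0.79 = 3290^0.79 = 600.6
v^0.41 = 6190^0.41 = 35.86
g^-0.17 = 0.27^-0.17 = 1.249
D = 1.64 × 0.8364 × 600.6 × 35.86 × 1.249 = 36899 m
   = 36.90 km

D ≈ 36.9 km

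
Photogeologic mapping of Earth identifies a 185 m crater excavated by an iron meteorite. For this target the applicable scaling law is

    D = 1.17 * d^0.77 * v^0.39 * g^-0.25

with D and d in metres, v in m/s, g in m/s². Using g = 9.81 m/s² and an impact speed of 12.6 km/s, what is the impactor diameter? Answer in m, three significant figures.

d ≈ 12.6 m

Rearranging for d: d = [D / (1.17 · 12600^0.39 · 9.81^-0.25)]^(1/0.77).
12600^0.39 = 39.73
9.81^-0.25 = 0.5650
Denominator = 1.17 × 39.73 × 0.5650 = 26.26
D / 26.26 = 185 / 26.26 = 7.045
d = 7.045^(1/0.77) = 7.045^1.2987 = 12.62 m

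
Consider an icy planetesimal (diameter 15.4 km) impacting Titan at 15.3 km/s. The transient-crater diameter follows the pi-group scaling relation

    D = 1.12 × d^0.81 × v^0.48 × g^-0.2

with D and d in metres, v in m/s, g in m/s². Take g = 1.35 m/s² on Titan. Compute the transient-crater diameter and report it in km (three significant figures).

In SI units: d = 15400 m, v = 15300 m/s.
d^0.81 = 15400^0.81 = 2465
v^0.48 = 15300^0.48 = 102.0
g^-0.2 = 1.35^-0.2 = 0.9417
D = 1.12 × 2465 × 102.0 × 0.9417 = 2.652 × 10^5 m
   = 265.2 km

D ≈ 265 km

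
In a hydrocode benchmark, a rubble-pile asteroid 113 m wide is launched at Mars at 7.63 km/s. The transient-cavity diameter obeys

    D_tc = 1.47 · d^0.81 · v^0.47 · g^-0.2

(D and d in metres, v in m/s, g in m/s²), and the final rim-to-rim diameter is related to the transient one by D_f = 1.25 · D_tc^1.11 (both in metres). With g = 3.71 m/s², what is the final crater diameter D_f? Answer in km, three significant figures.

D_f ≈ 10.7 km

v = 7630 m/s.
d^0.81 = 113^0.81 = 46.02
v^0.47 = 7630^0.47 = 66.80
g^-0.2 = 3.71^-0.2 = 0.7694
D_tc = 1.47 × 46.02 × 66.80 × 0.7694 = 3477 m
D_f = 1.25 × (3477)^1.11 = 10657 m
     = 10.66 km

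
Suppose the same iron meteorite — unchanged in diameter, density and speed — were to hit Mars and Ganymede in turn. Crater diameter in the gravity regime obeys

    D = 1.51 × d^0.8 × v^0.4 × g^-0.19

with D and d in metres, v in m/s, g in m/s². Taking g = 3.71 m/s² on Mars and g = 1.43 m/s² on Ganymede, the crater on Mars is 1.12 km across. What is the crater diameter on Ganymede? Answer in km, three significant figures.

All impactor-dependent factors cancel in the ratio, leaving D_Ganymede/D_Mars = (g_Ganymede/g_Mars)^-0.19.
(1.43/3.71)^-0.19 = 0.3854^-0.19 = 1.199
D_Ganymede = 1.199 × 1.12 km = 1.34 km

D ≈ 1.34 km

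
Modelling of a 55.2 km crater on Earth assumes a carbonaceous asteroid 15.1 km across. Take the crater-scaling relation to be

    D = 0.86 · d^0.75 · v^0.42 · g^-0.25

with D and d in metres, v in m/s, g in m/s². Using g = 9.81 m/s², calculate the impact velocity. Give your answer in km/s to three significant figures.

Rearranging for v: v = [D / (0.86 · 15100^0.75 · 9.81^-0.25)]^(1/0.42).
D = 55200 m.
15100^0.75 = 1362
9.81^-0.25 = 0.5650
Denominator = 0.86 × 1362 × 0.5650 = 661.8
D / 661.8 = 55200 / 661.8 = 83.41
v = 83.41^(1/0.42) = 83.41^2.381 = 37534 m/s

v ≈ 37.5 km/s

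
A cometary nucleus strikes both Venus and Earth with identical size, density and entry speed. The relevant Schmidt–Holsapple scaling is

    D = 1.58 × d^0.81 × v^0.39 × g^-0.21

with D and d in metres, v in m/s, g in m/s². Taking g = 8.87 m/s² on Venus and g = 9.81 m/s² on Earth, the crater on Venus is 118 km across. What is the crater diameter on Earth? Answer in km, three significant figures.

All impactor-dependent factors cancel in the ratio, leaving D_Earth/D_Venus = (g_Earth/g_Venus)^-0.21.
(9.81/8.87)^-0.21 = 1.106^-0.21 = 0.9791
D_Earth = 0.9791 × 118 km = 116 km

D ≈ 116 km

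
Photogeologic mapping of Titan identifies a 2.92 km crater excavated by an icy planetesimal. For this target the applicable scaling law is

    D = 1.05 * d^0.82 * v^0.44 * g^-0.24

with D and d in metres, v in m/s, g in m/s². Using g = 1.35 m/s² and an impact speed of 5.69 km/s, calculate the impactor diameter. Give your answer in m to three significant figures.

Rearranging for d: d = [D / (1.05 · 5690^0.44 · 1.35^-0.24)]^(1/0.82).
D = 2920 m.
5690^0.44 = 44.90
1.35^-0.24 = 0.9305
Denominator = 1.05 × 44.90 × 0.9305 = 43.87
D / 43.87 = 2920 / 43.87 = 66.56
d = 66.56^(1/0.82) = 66.56^1.2195 = 167.3 m

d ≈ 167 m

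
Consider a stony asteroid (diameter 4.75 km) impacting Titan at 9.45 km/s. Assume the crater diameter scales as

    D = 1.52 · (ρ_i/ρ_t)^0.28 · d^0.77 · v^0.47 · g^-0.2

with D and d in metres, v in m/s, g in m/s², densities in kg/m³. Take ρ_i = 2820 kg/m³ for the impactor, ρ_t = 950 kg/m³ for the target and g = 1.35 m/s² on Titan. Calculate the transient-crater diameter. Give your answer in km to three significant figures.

D ≈ 97.2 km

In SI units: d = 4750 m, v = 9450 m/s.
(ρ_i/ρ_t)^0.28 = (2820/950)^0.28 = 1.356
d^0.77 = 4750^0.77 = 677.7
v^0.47 = 9450^0.47 = 73.87
g^-0.2 = 1.35^-0.2 = 0.9417
D = 1.52 × 1.356 × 677.7 × 73.87 × 0.9417 = 97168 m
   = 97.17 km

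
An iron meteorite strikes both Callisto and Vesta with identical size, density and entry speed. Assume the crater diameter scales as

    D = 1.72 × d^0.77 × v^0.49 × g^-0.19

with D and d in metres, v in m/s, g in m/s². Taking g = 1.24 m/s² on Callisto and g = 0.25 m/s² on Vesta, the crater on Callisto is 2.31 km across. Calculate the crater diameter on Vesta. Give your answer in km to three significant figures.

All impactor-dependent factors cancel in the ratio, leaving D_Vesta/D_Callisto = (g_Vesta/g_Callisto)^-0.19.
(0.25/1.24)^-0.19 = 0.2016^-0.19 = 1.356
D_Vesta = 1.356 × 2.31 km = 3.13 km

D ≈ 3.13 km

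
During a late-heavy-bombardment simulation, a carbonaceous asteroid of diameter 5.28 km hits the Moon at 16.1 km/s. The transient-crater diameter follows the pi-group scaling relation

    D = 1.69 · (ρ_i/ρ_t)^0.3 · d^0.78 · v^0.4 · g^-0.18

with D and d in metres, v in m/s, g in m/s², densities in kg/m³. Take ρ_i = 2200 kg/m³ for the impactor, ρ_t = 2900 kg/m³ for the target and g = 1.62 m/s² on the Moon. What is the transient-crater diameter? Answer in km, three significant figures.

D ≈ 55.0 km

In SI units: d = 5280 m, v = 16100 m/s.
(ρ_i/ρ_t)^0.3 = (2200/2900)^0.3 = 0.9205
d^0.78 = 5280^0.78 = 801.0
v^0.4 = 16100^0.4 = 48.16
g^-0.18 = 1.62^-0.18 = 0.9168
D = 1.69 × 0.9205 × 801.0 × 48.16 × 0.9168 = 55018 m
   = 55.02 km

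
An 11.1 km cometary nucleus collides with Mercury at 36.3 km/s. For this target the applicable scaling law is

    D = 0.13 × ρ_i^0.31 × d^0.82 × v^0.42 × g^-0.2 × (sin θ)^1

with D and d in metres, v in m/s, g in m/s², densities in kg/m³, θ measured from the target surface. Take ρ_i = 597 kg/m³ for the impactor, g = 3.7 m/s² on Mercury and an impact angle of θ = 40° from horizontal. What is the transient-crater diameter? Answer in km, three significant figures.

In SI units: d = 11100 m, v = 36300 m/s.
ρ_i^0.31 = 597^0.31 = 7.254
d^0.82 = 11100^0.82 = 2076
v^0.42 = 36300^0.42 = 82.25
g^-0.2 = 3.7^-0.2 = 0.7698
(sin 40°)^1 = 0.6428^1 = 0.6428
D = 0.13 × 7.254 × 2076 × 82.25 × 0.7698 × 0.6428 = 79678 m
   = 79.68 km

D ≈ 79.7 km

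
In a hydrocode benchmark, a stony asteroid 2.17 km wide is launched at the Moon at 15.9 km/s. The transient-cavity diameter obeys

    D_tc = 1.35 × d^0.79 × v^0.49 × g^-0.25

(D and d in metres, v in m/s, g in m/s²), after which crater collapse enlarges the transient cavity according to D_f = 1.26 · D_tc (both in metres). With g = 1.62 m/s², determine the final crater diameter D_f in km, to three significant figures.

D_f ≈ 74.6 km

In SI: d = 2170 m, v = 15900 m/s.
d^0.79 = 2170^0.79 = 432.3
v^0.49 = 15900^0.49 = 114.5
g^-0.25 = 1.62^-0.25 = 0.8864
D_tc = 1.35 × 432.3 × 114.5 × 0.8864 = 59230 m
D_f = 1.26 × 59230 = 74630 m
     = 74.63 km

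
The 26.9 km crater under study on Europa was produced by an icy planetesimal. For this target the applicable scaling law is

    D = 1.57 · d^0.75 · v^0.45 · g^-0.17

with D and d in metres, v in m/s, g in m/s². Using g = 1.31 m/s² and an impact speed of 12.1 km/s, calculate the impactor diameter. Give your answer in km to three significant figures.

d ≈ 1.67 km

Rearranging for d: d = [D / (1.57 · 12100^0.45 · 1.31^-0.17)]^(1/0.75).
D = 26900 m.
12100^0.45 = 68.75
1.31^-0.17 = 0.9551
Denominator = 1.57 × 68.75 × 0.9551 = 103.1
D / 103.1 = 26900 / 103.1 = 260.9
d = 260.9^(1/0.75) = 260.9^1.3333 = 1667 m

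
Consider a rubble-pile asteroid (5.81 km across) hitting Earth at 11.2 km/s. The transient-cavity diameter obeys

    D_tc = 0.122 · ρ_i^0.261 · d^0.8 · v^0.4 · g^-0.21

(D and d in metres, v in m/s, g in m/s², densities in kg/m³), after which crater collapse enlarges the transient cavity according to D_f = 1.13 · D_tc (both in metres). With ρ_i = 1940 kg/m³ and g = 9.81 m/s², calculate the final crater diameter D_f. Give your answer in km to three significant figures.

D_f ≈ 26.3 km

In SI: d = 5810 m, v = 11200 m/s.
ρ_i^0.261 = 1940^0.261 = 7.213
d^0.8 = 5810^0.8 = 1026
v^0.4 = 11200^0.4 = 41.66
g^-0.21 = 9.81^-0.21 = 0.6191
D_tc = 0.122 × 7.213 × 1026 × 41.66 × 0.6191 = 23290 m
D_f = 1.13 × 23290 = 26318 m
     = 26.32 km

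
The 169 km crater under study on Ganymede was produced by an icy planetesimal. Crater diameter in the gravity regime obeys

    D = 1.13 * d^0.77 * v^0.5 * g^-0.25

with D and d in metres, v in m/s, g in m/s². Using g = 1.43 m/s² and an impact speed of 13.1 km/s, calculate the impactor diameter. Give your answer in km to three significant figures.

d ≈ 12.5 km

Rearranging for d: d = [D / (1.13 · 13100^0.5 · 1.43^-0.25)]^(1/0.77).
D = 169000 m.
13100^0.5 = 114.5
1.43^-0.25 = 0.9145
Denominator = 1.13 × 114.5 × 0.9145 = 118.3
D / 118.3 = 169000 / 118.3 = 1429
d = 1429^(1/0.77) = 1429^1.2987 = 12515 m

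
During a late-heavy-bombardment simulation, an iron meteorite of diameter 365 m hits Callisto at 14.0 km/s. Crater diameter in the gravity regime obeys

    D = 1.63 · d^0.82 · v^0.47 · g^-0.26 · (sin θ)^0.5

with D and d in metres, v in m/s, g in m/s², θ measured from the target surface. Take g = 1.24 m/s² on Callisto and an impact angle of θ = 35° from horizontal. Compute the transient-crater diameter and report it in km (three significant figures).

D ≈ 13.1 km

In SI units: v = 14000 m/s.
d^0.82 = 365^0.82 = 126.2
v^0.47 = 14000^0.47 = 88.85
g^-0.26 = 1.24^-0.26 = 0.9456
(sin 35°)^0.5 = 0.5736^0.5 = 0.7574
D = 1.63 × 126.2 × 88.85 × 0.9456 × 0.7574 = 13090 m
   = 13.09 km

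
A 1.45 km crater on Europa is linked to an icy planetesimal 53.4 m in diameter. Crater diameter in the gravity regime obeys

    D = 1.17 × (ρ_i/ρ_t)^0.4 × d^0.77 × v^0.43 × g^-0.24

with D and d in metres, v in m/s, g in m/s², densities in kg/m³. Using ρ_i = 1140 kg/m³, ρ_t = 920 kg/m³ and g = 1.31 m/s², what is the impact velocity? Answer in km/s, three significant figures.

Rearranging for v: v = [D / (1.17 · (1140/920)^0.4 · 53.4^0.77 · 1.31^-0.24)]^(1/0.43).
D = 1450 m.
(1140/920)^0.4 = 1.090
53.4^0.77 = 21.39
1.31^-0.24 = 0.9372
Denominator = 1.17 × 1.090 × 21.39 × 0.9372 = 25.57
D / 25.57 = 1450 / 25.57 = 56.71
v = 56.71^(1/0.43) = 56.71^2.3256 = 11976 m/s

v ≈ 12.0 km/s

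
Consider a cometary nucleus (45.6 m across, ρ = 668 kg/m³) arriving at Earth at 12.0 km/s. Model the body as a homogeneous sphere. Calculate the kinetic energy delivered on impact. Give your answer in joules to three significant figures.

E ≈ 2.39 × 10^15 J

v = 12000 m/s.
Mass m = (π/6) ρ d³ = (π/6) × 668 × (45.6)³ = 3.316 × 10^7 kg
E = ½ m v² = 0.5 × 3.316 × 10^7 × (12000)² = 2.388 × 10^15 J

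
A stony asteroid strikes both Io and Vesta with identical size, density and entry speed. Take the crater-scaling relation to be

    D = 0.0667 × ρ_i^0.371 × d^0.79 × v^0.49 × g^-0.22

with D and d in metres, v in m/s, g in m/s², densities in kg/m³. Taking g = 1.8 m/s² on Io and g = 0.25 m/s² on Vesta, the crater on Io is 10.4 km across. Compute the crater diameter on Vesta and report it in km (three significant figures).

D ≈ 16.1 km

All impactor-dependent factors cancel in the ratio, leaving D_Vesta/D_Io = (g_Vesta/g_Io)^-0.22.
(0.25/1.8)^-0.22 = 0.1389^-0.22 = 1.544
D_Vesta = 1.544 × 10.4 km = 16.1 km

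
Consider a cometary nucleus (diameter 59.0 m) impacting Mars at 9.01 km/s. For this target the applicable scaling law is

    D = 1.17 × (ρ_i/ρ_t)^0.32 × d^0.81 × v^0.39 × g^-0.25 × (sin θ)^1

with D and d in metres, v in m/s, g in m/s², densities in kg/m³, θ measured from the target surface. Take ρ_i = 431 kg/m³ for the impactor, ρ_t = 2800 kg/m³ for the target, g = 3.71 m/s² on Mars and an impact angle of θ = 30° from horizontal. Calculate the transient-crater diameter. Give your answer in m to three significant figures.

In SI units: v = 9010 m/s.
(ρ_i/ρ_t)^0.32 = (431/2800)^0.32 = 0.5495
d^0.81 = 59^0.81 = 27.19
v^0.39 = 9010^0.39 = 34.86
g^-0.25 = 3.71^-0.25 = 0.7205
(sin 30°)^1 = 0.5000^1 = 0.5000
D = 1.17 × 0.5495 × 27.19 × 34.86 × 0.7205 × 0.5000 = 219.5 m

D ≈ 220 m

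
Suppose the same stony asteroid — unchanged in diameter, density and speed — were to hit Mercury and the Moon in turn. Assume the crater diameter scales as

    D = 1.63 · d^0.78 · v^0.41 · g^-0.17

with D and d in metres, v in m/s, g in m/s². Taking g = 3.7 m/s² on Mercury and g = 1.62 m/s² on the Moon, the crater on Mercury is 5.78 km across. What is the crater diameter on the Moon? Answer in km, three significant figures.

D ≈ 6.65 km

All impactor-dependent factors cancel in the ratio, leaving D_Moon/D_Mercury = (g_Moon/g_Mercury)^-0.17.
(1.62/3.7)^-0.17 = 0.4378^-0.17 = 1.151
D_Moon = 1.151 × 5.78 km = 6.65 km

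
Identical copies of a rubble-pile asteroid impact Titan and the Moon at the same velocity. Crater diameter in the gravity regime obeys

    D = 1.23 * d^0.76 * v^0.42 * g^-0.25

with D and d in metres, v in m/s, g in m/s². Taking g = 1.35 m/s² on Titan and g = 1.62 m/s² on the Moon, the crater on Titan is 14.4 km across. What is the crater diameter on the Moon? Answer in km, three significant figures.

All impactor-dependent factors cancel in the ratio, leaving D_Moon/D_Titan = (g_Moon/g_Titan)^-0.25.
(1.62/1.35)^-0.25 = 1.200^-0.25 = 0.9554
D_Moon = 0.9554 × 14.4 km = 13.8 km

D ≈ 13.8 km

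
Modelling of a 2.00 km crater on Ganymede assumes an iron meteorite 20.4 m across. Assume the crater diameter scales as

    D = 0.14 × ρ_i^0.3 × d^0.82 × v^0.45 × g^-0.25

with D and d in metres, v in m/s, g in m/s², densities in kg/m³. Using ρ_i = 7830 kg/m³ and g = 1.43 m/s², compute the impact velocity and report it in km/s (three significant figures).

Rearranging for v: v = [D / (0.14 · 7830^0.3 · 20.4^0.82 · 1.43^-0.25)]^(1/0.45).
D = 2000 m.
7830^0.3 = 14.73
20.4^0.82 = 11.85
1.43^-0.25 = 0.9145
Denominator = 0.14 × 14.73 × 11.85 × 0.9145 = 22.35
D / 22.35 = 2000 / 22.35 = 89.49
v = 89.49^(1/0.45) = 89.49^2.2222 = 21739 m/s

v ≈ 21.7 km/s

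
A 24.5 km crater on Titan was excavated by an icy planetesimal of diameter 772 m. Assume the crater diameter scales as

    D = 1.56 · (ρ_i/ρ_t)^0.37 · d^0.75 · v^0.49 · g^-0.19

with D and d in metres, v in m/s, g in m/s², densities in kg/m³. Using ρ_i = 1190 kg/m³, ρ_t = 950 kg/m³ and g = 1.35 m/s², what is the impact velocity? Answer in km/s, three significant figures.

Rearranging for v: v = [D / (1.56 · (1190/950)^0.37 · 772^0.75 · 1.35^-0.19)]^(1/0.49).
D = 24500 m.
(1190/950)^0.37 = 1.087
772^0.75 = 146.5
1.35^-0.19 = 0.9446
Denominator = 1.56 × 1.087 × 146.5 × 0.9446 = 234.7
D / 234.7 = 24500 / 234.7 = 104.4
v = 104.4^(1/0.49) = 104.4^2.0408 = 13175 m/s

v ≈ 13.2 km/s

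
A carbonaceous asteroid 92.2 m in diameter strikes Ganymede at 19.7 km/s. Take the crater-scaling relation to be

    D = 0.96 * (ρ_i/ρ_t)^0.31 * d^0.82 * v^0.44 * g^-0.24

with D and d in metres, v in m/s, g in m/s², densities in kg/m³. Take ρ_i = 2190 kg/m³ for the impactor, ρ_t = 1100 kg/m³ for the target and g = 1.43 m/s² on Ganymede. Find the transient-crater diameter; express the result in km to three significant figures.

In SI units: v = 19700 m/s.
(ρ_i/ρ_t)^0.31 = (2190/1100)^0.31 = 1.238
d^0.82 = 92.2^0.82 = 40.84
v^0.44 = 19700^0.44 = 77.55
g^-0.24 = 1.43^-0.24 = 0.9177
D = 0.96 × 1.238 × 40.84 × 77.55 × 0.9177 = 3454 m
   = 3.454 km

D ≈ 3.45 km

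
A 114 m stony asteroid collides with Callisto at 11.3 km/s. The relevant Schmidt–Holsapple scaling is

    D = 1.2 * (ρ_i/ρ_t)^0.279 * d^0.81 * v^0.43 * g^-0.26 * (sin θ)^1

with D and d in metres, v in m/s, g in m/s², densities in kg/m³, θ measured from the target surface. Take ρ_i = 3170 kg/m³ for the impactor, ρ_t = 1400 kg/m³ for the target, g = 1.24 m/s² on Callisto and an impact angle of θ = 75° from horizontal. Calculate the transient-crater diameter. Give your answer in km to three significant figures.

D ≈ 3.53 km

In SI units: v = 11300 m/s.
(ρ_i/ρ_t)^0.279 = (3170/1400)^0.279 = 1.256
d^0.81 = 114^0.81 = 46.35
v^0.43 = 11300^0.43 = 55.31
g^-0.26 = 1.24^-0.26 = 0.9456
(sin 75°)^1 = 0.9659^1 = 0.9659
D = 1.2 × 1.256 × 46.35 × 55.31 × 0.9456 × 0.9659 = 3529 m
   = 3.529 km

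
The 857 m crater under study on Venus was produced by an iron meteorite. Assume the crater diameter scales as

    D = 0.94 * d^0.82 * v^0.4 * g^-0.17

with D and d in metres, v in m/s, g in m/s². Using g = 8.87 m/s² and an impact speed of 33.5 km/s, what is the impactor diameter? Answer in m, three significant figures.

d ≈ 39.7 m

Rearranging for d: d = [D / (0.94 · 33500^0.4 · 8.87^-0.17)]^(1/0.82).
33500^0.4 = 64.57
8.87^-0.17 = 0.6900
Denominator = 0.94 × 64.57 × 0.6900 = 41.88
D / 41.88 = 857 / 41.88 = 20.46
d = 20.46^(1/0.82) = 20.46^1.2195 = 39.69 m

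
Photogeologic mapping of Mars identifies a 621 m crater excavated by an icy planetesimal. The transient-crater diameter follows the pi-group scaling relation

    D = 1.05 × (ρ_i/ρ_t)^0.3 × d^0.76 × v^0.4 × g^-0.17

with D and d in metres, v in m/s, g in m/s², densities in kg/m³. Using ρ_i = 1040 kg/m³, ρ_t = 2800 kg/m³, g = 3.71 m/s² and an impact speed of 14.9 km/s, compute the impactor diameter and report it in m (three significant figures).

Rearranging for d: d = [D / (1.05 · (1040/2800)^0.3 · 14900^0.4 · 3.71^-0.17)]^(1/0.76).
(1040/2800)^0.3 = 0.7430
14900^0.4 = 46.70
3.71^-0.17 = 0.8002
Denominator = 1.05 × 0.7430 × 46.70 × 0.8002 = 29.15
D / 29.15 = 621 / 29.15 = 21.30
d = 21.30^(1/0.76) = 21.30^1.3158 = 55.96 m

d ≈ 56.0 m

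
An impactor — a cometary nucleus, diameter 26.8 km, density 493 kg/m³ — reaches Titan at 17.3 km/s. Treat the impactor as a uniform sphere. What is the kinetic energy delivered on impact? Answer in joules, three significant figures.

d = 26800 m; v = 17300 m/s.
Mass m = (π/6) ρ d³ = (π/6) × 493 × (26800)³ = 4.969 × 10^15 kg
E = ½ m v² = 0.5 × 4.969 × 10^15 × (17300)² = 7.436 × 10^23 J

E ≈ 7.44 × 10^23 J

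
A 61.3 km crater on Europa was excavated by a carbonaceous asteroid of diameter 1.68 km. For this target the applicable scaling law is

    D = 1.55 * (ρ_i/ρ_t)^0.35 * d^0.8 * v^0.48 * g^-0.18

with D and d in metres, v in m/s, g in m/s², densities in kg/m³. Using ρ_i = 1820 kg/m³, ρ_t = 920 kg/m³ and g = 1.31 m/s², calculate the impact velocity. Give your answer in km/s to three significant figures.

Rearranging for v: v = [D / (1.55 · (1820/920)^0.35 · 1680^0.8 · 1.31^-0.18)]^(1/0.48).
D = 61300 m.
(1820/920)^0.35 = 1.270
1680^0.8 = 380.4
1.31^-0.18 = 0.9526
Denominator = 1.55 × 1.270 × 380.4 × 0.9526 = 713.3
D / 713.3 = 61300 / 713.3 = 85.94
v = 85.94^(1/0.48) = 85.94^2.0833 = 10703 m/s

v ≈ 10.7 km/s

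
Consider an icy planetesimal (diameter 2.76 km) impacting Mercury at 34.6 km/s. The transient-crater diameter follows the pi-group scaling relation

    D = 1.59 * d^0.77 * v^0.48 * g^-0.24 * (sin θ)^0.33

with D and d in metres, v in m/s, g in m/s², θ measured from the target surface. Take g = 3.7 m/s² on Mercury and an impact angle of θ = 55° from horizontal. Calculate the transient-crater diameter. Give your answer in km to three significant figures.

D ≈ 73.2 km

In SI units: d = 2760 m, v = 34600 m/s.
d^0.77 = 2760^0.77 = 446.2
v^0.48 = 34600^0.48 = 150.9
g^-0.24 = 3.7^-0.24 = 0.7305
(sin 55°)^0.33 = 0.8192^0.33 = 0.9363
D = 1.59 × 446.2 × 150.9 × 0.7305 × 0.9363 = 73224 m
   = 73.22 km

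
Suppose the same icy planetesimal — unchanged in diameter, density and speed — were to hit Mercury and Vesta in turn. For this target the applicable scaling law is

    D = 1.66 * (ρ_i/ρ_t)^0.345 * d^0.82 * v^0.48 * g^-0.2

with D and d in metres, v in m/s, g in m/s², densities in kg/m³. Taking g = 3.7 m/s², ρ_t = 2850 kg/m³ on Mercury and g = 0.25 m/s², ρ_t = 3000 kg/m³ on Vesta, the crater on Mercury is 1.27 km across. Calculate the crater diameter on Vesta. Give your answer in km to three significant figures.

D ≈ 2.14 km

The impactor-only factors (d, v, ρ_i) cancel in the ratio, leaving D_Vesta/D_Mercury = (g_Vesta/g_Mercury)^-0.2 · (ρ_t,Mercury/ρ_t,Vesta)^0.345.
(0.25/3.7)^-0.2 = 0.06757^-0.2 = 1.714
(2850/3000)^0.345 = 0.9500^0.345 = 0.9825
Ratio = 1.714 × 0.9825 = 1.684
D_Vesta = 1.684 × 1.27 km = 2.14 km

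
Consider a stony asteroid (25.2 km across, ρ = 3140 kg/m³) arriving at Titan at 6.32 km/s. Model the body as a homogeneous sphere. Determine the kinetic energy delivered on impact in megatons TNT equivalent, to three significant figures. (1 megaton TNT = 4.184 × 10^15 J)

E ≈ 1.26 × 10^8 Mt TNT

d = 25200 m; v = 6320 m/s.
Mass m = (π/6) ρ d³ = (π/6) × 3140 × (25200)³ = 2.631 × 10^16 kg
E = ½ m v² = 0.5 × 2.631 × 10^16 × (6320)² = 5.254 × 10^23 J
   = 5.254 × 10^23 / 4.184×10^15 = 1.256 × 10^8 Mt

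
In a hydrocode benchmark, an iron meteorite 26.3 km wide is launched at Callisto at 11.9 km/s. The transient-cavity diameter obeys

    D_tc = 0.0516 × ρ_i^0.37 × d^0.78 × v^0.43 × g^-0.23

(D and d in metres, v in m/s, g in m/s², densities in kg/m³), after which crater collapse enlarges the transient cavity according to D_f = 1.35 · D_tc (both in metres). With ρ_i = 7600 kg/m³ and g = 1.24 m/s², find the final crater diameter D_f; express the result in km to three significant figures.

In SI: d = 26300 m, v = 11900 m/s.
ρ_i^0.37 = 7600^0.37 = 27.28
d^0.78 = 26300^0.78 = 2803
v^0.43 = 11900^0.43 = 56.56
g^-0.23 = 1.24^-0.23 = 0.9517
D_tc = 0.0516 × 27.28 × 2803 × 56.56 × 0.9517 = 2.124 × 10^5 m
D_f = 1.35 × 2.124 × 10^5 = 2.867 × 10^5 m
     = 286.7 km

D_f ≈ 287 km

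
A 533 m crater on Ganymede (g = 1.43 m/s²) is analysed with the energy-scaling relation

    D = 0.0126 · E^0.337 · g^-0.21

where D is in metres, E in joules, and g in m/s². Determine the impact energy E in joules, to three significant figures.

Rearranging: E = [D / (0.0126 · g^-0.21)]^(1/0.337).
g^-0.21 = 1.43^-0.21 = 0.9276
D / (0.0126 × 0.9276) = 533 / (0.01169) = 4.559 × 10^4
E = (4.559 × 10^4)^2.9674 = 6.679 × 10^13 J

E ≈ 6.68 × 10^13 J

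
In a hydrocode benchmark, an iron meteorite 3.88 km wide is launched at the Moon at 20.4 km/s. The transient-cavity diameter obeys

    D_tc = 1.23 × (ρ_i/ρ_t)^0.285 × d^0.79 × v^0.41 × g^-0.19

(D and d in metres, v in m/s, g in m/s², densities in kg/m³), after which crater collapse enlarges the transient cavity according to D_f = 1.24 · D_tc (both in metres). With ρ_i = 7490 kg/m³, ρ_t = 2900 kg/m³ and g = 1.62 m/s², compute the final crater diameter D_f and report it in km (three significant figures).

D_f ≈ 73.0 km

In SI: d = 3880 m, v = 20400 m/s.
(ρ_i/ρ_t)^0.285 = (7490/2900)^0.285 = 1.311
d^0.79 = 3880^0.79 = 684.2
v^0.41 = 20400^0.41 = 58.47
g^-0.19 = 1.62^-0.19 = 0.9124
D_tc = 1.23 × 1.311 × 684.2 × 58.47 × 0.9124 = 58860 m
D_f = 1.24 × 58860 = 72986 m
     = 72.99 km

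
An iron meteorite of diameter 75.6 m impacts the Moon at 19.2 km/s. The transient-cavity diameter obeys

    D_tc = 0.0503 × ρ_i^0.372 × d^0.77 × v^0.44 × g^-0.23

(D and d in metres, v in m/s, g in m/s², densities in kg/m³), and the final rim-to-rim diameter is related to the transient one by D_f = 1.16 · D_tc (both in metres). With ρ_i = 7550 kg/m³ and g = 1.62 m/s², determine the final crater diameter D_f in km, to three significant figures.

D_f ≈ 3.10 km

v = 19200 m/s.
ρ_i^0.372 = 7550^0.372 = 27.71
d^0.77 = 75.6^0.77 = 27.96
v^0.44 = 19200^0.44 = 76.67
g^-0.23 = 1.62^-0.23 = 0.8950
D_tc = 0.0503 × 27.71 × 27.96 × 76.67 × 0.8950 = 2674 m
D_f = 1.16 × 2674 = 3102 m
     = 3.102 km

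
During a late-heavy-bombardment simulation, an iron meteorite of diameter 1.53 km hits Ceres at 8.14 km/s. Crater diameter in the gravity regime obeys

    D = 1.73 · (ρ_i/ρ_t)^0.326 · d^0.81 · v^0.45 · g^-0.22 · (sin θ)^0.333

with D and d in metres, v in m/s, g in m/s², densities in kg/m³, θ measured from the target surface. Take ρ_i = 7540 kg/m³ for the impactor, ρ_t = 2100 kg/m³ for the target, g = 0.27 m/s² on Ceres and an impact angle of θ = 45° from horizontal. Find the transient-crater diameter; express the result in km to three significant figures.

In SI units: d = 1530 m, v = 8140 m/s.
(ρ_i/ρ_t)^0.326 = (7540/2100)^0.326 = 1.517
d^0.81 = 1530^0.81 = 379.8
v^0.45 = 8140^0.45 = 57.51
g^-0.22 = 0.27^-0.22 = 1.334
(sin 45°)^0.333 = 0.7071^0.333 = 0.8910
D = 1.73 × 1.517 × 379.8 × 57.51 × 1.334 × 0.8910 = 68134 m
   = 68.13 km

D ≈ 68.1 km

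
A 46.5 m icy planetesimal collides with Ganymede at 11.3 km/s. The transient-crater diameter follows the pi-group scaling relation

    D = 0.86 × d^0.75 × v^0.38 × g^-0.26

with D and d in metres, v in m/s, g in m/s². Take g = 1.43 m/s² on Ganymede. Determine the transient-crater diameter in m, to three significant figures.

D ≈ 484 m

In SI units: v = 11300 m/s.
d^0.75 = 46.5^0.75 = 17.81
v^0.38 = 11300^0.38 = 34.69
g^-0.26 = 1.43^-0.26 = 0.9112
D = 0.86 × 17.81 × 34.69 × 0.9112 = 484.2 m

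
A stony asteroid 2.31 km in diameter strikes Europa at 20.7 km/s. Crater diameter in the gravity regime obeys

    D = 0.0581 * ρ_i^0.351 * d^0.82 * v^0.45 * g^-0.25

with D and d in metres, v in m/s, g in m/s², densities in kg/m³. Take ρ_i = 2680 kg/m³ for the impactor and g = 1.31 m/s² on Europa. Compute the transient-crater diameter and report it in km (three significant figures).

D ≈ 43.5 km

In SI units: d = 2310 m, v = 20700 m/s.
ρ_i^0.351 = 2680^0.351 = 15.97
d^0.82 = 2310^0.82 = 573.0
v^0.45 = 20700^0.45 = 87.54
g^-0.25 = 1.31^-0.25 = 0.9347
D = 0.0581 × 15.97 × 573.0 × 87.54 × 0.9347 = 43503 m
   = 43.50 km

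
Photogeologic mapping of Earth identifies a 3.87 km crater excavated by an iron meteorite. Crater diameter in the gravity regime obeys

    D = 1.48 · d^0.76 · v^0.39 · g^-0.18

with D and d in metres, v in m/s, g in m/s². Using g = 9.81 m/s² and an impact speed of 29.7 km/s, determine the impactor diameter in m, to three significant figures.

d ≈ 273 m

Rearranging for d: d = [D / (1.48 · 29700^0.39 · 9.81^-0.18)]^(1/0.76).
D = 3870 m.
29700^0.39 = 55.51
9.81^-0.18 = 0.6630
Denominator = 1.48 × 55.51 × 0.6630 = 54.47
D / 54.47 = 3870 / 54.47 = 71.05
d = 71.05^(1/0.76) = 71.05^1.3158 = 273.1 m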